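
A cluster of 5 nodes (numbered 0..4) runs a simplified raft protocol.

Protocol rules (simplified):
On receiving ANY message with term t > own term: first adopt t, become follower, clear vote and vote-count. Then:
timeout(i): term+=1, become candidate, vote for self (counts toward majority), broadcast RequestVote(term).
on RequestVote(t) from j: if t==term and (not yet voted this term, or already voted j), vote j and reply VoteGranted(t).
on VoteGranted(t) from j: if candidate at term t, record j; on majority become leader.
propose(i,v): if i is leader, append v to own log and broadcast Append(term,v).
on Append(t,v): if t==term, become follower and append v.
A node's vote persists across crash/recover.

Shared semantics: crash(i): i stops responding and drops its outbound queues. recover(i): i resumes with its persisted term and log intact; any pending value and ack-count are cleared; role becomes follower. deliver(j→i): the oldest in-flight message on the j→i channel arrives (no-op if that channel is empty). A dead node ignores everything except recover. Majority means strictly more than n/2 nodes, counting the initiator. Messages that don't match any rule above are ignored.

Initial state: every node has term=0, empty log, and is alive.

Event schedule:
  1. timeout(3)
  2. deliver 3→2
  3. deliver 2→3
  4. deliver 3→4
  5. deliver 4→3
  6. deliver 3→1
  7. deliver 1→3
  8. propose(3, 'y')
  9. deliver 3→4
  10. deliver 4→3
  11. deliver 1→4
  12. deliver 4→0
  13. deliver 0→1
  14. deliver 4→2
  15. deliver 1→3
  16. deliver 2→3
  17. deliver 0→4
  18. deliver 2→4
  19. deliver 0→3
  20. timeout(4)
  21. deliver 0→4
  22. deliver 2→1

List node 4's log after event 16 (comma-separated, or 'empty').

y

[1] timeout(3) → N3(cand t1 [-])
[2] deliver 3→2 → N2(foll t1 [-])
[3] deliver 2→3 → ∅
[4] deliver 3→4 → N4(foll t1 [-])
[5] deliver 4→3 → N3(lead t1 [-])
[6] deliver 3→1 → N1(foll t1 [-])
[7] deliver 1→3 → ∅
[8] propose(3,'y') → N3(lead t1 [y])
[9] deliver 3→4 → N4(foll t1 [y])
[10] deliver 4→3 → ∅
[11] deliver 1→4 → ∅
[12] deliver 4→0 → ∅
[13] deliver 0→1 → ∅
[14] deliver 4→2 → ∅
[15] deliver 1→3 → ∅
[16] deliver 2→3 → ∅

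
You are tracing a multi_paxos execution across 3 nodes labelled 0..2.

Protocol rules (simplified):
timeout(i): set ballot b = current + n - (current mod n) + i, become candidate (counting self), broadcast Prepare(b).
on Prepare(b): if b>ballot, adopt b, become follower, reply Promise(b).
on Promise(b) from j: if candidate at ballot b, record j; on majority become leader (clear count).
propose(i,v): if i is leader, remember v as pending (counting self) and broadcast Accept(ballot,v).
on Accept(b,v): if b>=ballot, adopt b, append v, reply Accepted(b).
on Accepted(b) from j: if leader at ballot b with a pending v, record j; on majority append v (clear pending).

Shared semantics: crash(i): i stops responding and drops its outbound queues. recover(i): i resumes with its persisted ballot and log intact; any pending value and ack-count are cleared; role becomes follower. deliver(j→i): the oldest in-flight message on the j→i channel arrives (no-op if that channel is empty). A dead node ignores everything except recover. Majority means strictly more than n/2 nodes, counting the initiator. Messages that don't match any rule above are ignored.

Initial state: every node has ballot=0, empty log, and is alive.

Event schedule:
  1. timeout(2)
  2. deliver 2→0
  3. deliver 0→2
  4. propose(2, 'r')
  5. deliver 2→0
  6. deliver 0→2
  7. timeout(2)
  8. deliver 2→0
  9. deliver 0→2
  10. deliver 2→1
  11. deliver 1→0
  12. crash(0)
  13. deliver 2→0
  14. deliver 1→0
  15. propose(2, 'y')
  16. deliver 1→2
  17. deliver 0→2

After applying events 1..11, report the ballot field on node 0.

1. timeout(2):  <2:cand b5 ->
2. deliver 2→0:  <0:foll b5 ->
3. deliver 0→2:  <2:lead b5 ->
4. propose(2,'r'):  nop
5. deliver 2→0:  <0:foll b5 r>
6. deliver 0→2:  <2:lead b5 r>
7. timeout(2):  <2:cand b8 r>
8. deliver 2→0:  <0:foll b8 r>
9. deliver 0→2:  <2:lead b8 r>
10. deliver 2→1:  <1:foll b5 ->
11. deliver 1→0:  nop

8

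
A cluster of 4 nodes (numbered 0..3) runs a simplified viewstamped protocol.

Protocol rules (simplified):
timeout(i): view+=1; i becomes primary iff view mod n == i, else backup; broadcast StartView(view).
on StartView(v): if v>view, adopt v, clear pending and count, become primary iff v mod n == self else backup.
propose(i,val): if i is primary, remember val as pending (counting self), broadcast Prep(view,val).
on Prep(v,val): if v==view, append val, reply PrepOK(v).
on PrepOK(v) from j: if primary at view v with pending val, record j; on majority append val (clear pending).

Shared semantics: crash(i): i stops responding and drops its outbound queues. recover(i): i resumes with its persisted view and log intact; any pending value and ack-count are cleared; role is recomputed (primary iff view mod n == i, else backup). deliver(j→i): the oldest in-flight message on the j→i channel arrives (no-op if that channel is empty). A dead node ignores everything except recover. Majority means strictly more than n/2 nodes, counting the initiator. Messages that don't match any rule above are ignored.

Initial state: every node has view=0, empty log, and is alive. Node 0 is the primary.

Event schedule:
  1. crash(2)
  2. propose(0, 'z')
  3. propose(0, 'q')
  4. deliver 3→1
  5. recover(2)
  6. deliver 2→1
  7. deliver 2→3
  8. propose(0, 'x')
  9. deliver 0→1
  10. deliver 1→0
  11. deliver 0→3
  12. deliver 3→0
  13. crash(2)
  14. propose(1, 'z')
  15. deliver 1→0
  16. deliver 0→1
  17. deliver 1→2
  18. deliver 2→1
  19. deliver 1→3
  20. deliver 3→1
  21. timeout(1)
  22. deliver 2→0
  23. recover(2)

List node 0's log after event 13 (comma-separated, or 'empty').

e1 crash(2): 2[✗back,v=0,-]
e2 propose(0,'z'): ·
e3 propose(0,'q'): ·
e4 deliver 3→1: ·
e5 recover(2): 2[back,v=0,-]
e6 deliver 2→1: ·
e7 deliver 2→3: ·
e8 propose(0,'x'): ·
e9 deliver 0→1: 1[back,v=0,z]
e10 deliver 1→0: ·
e11 deliver 0→3: 3[back,v=0,z]
e12 deliver 3→0: 0[prim,v=0,x]
e13 crash(2): 2[✗back,v=0,-]

x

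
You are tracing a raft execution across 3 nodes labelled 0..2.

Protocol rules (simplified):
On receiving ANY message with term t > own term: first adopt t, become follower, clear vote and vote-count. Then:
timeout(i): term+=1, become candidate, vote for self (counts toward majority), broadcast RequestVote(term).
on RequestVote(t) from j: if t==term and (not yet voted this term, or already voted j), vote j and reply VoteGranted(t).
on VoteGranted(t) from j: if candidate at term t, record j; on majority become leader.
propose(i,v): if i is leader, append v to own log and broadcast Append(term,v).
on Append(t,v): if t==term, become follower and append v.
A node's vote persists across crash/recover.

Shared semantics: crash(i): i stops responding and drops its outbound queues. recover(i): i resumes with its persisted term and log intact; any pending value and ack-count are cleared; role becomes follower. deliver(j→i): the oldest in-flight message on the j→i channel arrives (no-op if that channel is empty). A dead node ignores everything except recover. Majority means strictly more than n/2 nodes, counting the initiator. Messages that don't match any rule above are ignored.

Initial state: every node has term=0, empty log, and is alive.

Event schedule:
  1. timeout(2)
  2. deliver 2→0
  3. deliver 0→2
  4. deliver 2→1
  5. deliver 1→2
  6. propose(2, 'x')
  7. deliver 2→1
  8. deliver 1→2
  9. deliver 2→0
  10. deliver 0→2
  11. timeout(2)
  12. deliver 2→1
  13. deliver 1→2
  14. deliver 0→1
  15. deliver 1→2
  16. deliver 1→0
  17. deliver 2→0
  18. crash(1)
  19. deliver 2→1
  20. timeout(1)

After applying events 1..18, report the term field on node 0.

2

step 1 timeout(2): 2={cand,t=1,log=-}
step 2 deliver 2→0: 0={foll,t=1,log=-}
step 3 deliver 0→2: 2={lead,t=1,log=-}
step 4 deliver 2→1: 1={foll,t=1,log=-}
step 5 deliver 1→2: —
step 6 propose(2,'x'): 2={lead,t=1,log=x}
step 7 deliver 2→1: 1={foll,t=1,log=x}
step 8 deliver 1→2: —
step 9 deliver 2→0: 0={foll,t=1,log=x}
step 10 deliver 0→2: —
step 11 timeout(2): 2={cand,t=2,log=x}
step 12 deliver 2→1: 1={foll,t=2,log=x}
step 13 deliver 1→2: 2={lead,t=2,log=x}
step 14 deliver 0→1: —
step 15 deliver 1→2: —
step 16 deliver 1→0: —
step 17 deliver 2→0: 0={foll,t=2,log=x}
step 18 crash(1): 1={✗foll,t=2,log=x}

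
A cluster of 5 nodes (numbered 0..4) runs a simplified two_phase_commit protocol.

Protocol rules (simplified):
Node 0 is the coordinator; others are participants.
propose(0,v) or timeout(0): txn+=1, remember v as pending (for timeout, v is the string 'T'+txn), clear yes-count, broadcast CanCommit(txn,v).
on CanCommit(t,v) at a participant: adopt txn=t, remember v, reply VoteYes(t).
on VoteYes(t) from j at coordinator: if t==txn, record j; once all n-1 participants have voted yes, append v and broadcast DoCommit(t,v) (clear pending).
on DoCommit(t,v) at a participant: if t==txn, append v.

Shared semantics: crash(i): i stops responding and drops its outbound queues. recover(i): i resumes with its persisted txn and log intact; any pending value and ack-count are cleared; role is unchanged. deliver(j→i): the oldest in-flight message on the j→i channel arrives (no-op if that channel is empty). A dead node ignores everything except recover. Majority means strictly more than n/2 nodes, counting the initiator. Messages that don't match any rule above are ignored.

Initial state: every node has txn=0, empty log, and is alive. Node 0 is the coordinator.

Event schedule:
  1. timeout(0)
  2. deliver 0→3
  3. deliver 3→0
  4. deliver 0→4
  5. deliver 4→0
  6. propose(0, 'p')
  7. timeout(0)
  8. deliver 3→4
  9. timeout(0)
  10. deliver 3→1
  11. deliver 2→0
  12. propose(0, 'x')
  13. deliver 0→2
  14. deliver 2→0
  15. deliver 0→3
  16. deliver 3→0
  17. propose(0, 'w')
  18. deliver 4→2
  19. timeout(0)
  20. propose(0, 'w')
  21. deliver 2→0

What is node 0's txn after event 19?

7

[1] timeout(0) → N0(coor t1 [-])
[2] deliver 0→3 → N3(part t1 [-])
[3] deliver 3→0 → ∅
[4] deliver 0→4 → N4(part t1 [-])
[5] deliver 4→0 → ∅
[6] propose(0,'p') → N0(coor t2 [-])
[7] timeout(0) → N0(coor t3 [-])
[8] deliver 3→4 → ∅
[9] timeout(0) → N0(coor t4 [-])
[10] deliver 3→1 → ∅
[11] deliver 2→0 → ∅
[12] propose(0,'x') → N0(coor t5 [-])
[13] deliver 0→2 → N2(part t1 [-])
[14] deliver 2→0 → ∅
[15] deliver 0→3 → N3(part t2 [-])
[16] deliver 3→0 → ∅
[17] propose(0,'w') → N0(coor t6 [-])
[18] deliver 4→2 → ∅
[19] timeout(0) → N0(coor t7 [-])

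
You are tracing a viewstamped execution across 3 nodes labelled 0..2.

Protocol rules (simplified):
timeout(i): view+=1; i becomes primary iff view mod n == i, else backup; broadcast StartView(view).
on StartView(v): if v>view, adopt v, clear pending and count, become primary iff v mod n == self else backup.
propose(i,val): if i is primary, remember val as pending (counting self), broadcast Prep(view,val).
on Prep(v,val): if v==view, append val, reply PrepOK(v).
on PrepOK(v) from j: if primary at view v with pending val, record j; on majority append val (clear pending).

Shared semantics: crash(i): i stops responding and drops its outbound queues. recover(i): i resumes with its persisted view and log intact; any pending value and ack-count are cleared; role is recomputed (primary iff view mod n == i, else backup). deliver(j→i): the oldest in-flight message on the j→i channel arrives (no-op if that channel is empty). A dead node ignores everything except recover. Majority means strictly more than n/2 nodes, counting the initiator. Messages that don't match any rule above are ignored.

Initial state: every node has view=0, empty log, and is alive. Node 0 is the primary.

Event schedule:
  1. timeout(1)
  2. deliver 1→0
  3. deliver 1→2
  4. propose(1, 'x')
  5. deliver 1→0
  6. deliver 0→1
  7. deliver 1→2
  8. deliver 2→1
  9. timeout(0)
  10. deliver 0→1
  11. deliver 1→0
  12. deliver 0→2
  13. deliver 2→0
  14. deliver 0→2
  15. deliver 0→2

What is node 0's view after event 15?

1. timeout(1):  <1:prim v1 ->
2. deliver 1→0:  <0:back v1 ->
3. deliver 1→2:  <2:back v1 ->
4. propose(1,'x'):  nop
5. deliver 1→0:  <0:back v1 x>
6. deliver 0→1:  <1:prim v1 x>
7. deliver 1→2:  <2:back v1 x>
8. deliver 2→1:  nop
9. timeout(0):  <0:back v2 x>
10. deliver 0→1:  <1:back v2 x>
11. deliver 1→0:  nop
12. deliver 0→2:  <2:prim v2 x>
13. deliver 2→0:  nop
14. deliver 0→2:  nop
15. deliver 0→2:  nop

2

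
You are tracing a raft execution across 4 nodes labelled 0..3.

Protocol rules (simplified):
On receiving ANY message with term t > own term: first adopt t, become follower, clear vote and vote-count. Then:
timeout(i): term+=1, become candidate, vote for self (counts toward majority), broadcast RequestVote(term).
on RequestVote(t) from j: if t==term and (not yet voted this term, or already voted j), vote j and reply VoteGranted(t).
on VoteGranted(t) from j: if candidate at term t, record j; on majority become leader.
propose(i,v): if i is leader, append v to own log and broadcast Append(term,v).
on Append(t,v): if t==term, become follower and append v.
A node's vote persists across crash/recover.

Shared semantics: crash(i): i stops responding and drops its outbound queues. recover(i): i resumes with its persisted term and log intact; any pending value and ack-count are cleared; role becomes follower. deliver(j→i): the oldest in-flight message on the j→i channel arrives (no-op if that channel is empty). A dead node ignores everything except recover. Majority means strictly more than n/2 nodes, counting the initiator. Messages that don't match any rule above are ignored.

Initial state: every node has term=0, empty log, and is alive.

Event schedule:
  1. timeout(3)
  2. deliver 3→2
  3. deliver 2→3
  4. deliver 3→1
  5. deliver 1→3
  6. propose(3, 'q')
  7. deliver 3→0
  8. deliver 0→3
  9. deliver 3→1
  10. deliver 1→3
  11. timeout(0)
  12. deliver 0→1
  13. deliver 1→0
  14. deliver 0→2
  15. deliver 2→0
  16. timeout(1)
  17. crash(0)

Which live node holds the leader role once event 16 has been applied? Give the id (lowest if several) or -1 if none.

0

1. timeout(3):  <3:cand t1 ->
2. deliver 3→2:  <2:foll t1 ->
3. deliver 2→3:  nop
4. deliver 3→1:  <1:foll t1 ->
5. deliver 1→3:  <3:lead t1 ->
6. propose(3,'q'):  <3:lead t1 q>
7. deliver 3→0:  <0:foll t1 ->
8. deliver 0→3:  nop
9. deliver 3→1:  <1:foll t1 q>
10. deliver 1→3:  nop
11. timeout(0):  <0:cand t2 ->
12. deliver 0→1:  <1:foll t2 q>
13. deliver 1→0:  nop
14. deliver 0→2:  <2:foll t2 ->
15. deliver 2→0:  <0:lead t2 ->
16. timeout(1):  <1:cand t3 q>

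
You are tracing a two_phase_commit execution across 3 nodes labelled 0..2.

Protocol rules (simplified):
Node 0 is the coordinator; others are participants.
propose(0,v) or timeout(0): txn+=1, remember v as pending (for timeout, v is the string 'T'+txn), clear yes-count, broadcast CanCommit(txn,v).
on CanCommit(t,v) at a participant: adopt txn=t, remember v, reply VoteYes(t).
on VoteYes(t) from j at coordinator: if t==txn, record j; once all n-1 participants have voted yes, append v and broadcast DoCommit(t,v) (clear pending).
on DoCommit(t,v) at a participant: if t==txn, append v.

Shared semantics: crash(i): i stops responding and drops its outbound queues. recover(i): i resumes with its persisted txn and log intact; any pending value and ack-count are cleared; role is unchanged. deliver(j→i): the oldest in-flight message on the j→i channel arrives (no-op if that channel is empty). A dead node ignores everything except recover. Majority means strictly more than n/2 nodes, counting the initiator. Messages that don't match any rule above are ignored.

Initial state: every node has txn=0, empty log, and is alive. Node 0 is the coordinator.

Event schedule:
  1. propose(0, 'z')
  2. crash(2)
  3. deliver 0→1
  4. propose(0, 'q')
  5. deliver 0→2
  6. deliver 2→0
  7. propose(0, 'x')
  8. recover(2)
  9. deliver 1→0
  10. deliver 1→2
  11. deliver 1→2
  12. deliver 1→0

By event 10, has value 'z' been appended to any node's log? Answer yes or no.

no

after 1 — propose(0,'z'): n0:coor/t1/[-]
after 2 — crash(2): n2:✗part/t0/[-]
after 3 — deliver 0→1: n1:part/t1/[-]
after 4 — propose(0,'q'): n0:coor/t2/[-]
after 5 — deliver 0→2: ·
after 6 — deliver 2→0: ·
after 7 — propose(0,'x'): n0:coor/t3/[-]
after 8 — recover(2): n2:part/t0/[-]
after 9 — deliver 1→0: ·
after 10 — deliver 1→2: ·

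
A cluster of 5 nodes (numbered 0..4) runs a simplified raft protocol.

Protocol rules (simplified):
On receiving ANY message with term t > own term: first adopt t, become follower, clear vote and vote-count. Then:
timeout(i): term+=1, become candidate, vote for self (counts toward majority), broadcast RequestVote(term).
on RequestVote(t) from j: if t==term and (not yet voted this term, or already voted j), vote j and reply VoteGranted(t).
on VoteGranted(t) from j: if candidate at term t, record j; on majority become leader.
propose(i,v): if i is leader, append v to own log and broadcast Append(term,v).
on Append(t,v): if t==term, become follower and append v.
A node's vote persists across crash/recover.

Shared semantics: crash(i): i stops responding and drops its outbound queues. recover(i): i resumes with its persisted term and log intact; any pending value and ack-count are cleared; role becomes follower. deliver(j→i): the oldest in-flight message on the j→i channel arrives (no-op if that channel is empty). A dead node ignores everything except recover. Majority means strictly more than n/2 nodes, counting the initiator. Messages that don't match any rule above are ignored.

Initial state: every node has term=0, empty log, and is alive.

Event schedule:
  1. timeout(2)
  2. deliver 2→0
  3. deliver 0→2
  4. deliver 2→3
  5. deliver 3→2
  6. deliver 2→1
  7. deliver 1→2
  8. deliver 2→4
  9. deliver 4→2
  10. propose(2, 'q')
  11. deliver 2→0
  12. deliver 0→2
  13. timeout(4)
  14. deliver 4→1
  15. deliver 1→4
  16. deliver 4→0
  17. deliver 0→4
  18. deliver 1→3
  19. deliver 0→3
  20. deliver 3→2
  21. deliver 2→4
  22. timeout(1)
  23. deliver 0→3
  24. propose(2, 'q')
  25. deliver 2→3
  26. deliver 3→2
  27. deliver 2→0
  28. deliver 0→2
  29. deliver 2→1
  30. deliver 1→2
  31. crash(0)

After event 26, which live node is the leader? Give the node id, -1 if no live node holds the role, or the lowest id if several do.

e1 timeout(2): 2[cand,t=1,-]
e2 deliver 2→0: 0[foll,t=1,-]
e3 deliver 0→2: ·
e4 deliver 2→3: 3[foll,t=1,-]
e5 deliver 3→2: 2[lead,t=1,-]
e6 deliver 2→1: 1[foll,t=1,-]
e7 deliver 1→2: ·
e8 deliver 2→4: 4[foll,t=1,-]
e9 deliver 4→2: ·
e10 propose(2,'q'): 2[lead,t=1,q]
e11 deliver 2→0: 0[foll,t=1,q]
e12 deliver 0→2: ·
e13 timeout(4): 4[cand,t=2,-]
e14 deliver 4→1: 1[foll,t=2,-]
e15 deliver 1→4: ·
e16 deliver 4→0: 0[foll,t=2,q]
e17 deliver 0→4: 4[lead,t=2,-]
e18 deliver 1→3: ·
e19 deliver 0→3: ·
e20 deliver 3→2: ·
e21 deliver 2→4: ·
e22 timeout(1): 1[cand,t=3,-]
e23 deliver 0→3: ·
e24 propose(2,'q'): 2[lead,t=1,q,q]
e25 deliver 2→3: 3[foll,t=1,q]
e26 deliver 3→2: ·

2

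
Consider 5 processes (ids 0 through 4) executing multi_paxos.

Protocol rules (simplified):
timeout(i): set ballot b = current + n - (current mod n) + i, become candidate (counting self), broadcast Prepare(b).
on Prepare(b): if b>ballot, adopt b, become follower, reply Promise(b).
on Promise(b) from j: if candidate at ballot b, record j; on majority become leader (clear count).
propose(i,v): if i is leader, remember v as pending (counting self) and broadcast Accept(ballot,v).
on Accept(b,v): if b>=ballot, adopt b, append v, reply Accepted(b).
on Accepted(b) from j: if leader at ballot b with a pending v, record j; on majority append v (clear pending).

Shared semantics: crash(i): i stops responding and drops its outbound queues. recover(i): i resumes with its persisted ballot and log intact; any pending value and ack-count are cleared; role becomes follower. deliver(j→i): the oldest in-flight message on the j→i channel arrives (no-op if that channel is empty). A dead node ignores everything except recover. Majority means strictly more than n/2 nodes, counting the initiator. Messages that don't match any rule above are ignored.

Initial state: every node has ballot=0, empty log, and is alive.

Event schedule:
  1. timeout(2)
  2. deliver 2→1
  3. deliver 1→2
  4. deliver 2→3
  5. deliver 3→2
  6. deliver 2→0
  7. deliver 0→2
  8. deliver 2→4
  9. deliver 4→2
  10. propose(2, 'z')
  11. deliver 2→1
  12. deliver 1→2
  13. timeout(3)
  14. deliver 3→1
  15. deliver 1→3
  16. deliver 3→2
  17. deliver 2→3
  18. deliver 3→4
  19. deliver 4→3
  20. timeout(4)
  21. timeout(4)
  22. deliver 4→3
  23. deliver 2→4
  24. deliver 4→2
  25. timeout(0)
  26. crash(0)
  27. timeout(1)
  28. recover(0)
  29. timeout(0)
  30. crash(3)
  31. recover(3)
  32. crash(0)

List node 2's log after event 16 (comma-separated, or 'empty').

[1] timeout(2) → N2(cand b7 [-])
[2] deliver 2→1 → N1(foll b7 [-])
[3] deliver 1→2 → ∅
[4] deliver 2→3 → N3(foll b7 [-])
[5] deliver 3→2 → N2(lead b7 [-])
[6] deliver 2→0 → N0(foll b7 [-])
[7] deliver 0→2 → ∅
[8] deliver 2→4 → N4(foll b7 [-])
[9] deliver 4→2 → ∅
[10] propose(2,'z') → ∅
[11] deliver 2→1 → N1(foll b7 [z])
[12] deliver 1→2 → ∅
[13] timeout(3) → N3(cand b13 [-])
[14] deliver 3→1 → N1(foll b13 [z])
[15] deliver 1→3 → ∅
[16] deliver 3→2 → N2(foll b13 [-])

empty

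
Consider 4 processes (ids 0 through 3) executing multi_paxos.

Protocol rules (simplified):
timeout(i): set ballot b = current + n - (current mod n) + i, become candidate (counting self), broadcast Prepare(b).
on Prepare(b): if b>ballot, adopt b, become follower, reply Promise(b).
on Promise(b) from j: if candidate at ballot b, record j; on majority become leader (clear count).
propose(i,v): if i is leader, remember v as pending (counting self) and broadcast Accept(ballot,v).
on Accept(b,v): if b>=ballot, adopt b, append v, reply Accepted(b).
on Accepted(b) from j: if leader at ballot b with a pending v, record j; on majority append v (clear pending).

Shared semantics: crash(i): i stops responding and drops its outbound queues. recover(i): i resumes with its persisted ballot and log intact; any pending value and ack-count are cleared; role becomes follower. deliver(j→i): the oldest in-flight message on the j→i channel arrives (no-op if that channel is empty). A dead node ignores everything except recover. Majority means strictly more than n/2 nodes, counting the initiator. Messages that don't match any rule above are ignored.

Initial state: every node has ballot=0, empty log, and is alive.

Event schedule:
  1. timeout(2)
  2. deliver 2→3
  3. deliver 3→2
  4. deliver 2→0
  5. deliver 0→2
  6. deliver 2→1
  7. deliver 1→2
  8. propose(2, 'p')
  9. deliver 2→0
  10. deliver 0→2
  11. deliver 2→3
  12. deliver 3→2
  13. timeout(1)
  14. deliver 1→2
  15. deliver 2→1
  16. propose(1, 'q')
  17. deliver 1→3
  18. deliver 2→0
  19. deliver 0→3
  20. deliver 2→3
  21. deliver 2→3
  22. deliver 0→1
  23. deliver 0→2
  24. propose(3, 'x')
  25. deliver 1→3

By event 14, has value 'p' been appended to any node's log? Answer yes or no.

1. timeout(2):  <2:cand b6 ->
2. deliver 2→3:  <3:foll b6 ->
3. deliver 3→2:  nop
4. deliver 2→0:  <0:foll b6 ->
5. deliver 0→2:  <2:lead b6 ->
6. deliver 2→1:  <1:foll b6 ->
7. deliver 1→2:  nop
8. propose(2,'p'):  nop
9. deliver 2→0:  <0:foll b6 p>
10. deliver 0→2:  nop
11. deliver 2→3:  <3:foll b6 p>
12. deliver 3→2:  <2:lead b6 p>
13. timeout(1):  <1:cand b9 ->
14. deliver 1→2:  <2:foll b9 p>

yes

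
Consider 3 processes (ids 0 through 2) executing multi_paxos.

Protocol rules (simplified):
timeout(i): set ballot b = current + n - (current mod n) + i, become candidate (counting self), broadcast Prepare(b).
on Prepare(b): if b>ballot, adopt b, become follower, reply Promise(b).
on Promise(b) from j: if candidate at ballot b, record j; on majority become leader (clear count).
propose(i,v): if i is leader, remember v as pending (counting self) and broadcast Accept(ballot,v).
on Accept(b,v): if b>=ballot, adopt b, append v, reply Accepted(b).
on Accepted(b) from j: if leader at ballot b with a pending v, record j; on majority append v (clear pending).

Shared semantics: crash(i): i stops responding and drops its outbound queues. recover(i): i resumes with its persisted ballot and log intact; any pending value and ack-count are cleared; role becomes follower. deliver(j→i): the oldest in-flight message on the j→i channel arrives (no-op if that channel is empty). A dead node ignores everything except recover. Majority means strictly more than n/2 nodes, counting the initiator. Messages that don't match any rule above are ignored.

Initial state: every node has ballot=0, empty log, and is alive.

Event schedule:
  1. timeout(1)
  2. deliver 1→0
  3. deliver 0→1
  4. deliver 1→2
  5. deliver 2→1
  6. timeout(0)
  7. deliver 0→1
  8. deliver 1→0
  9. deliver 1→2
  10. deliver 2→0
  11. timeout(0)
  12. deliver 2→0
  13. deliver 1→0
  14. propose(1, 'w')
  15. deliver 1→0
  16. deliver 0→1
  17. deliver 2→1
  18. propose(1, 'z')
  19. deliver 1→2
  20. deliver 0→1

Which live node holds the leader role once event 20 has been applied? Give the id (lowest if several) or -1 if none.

after 1 — timeout(1): n1:cand/b4/[-]
after 2 — deliver 1→0: n0:foll/b4/[-]
after 3 — deliver 0→1: n1:lead/b4/[-]
after 4 — deliver 1→2: n2:foll/b4/[-]
after 5 — deliver 2→1: ·
after 6 — timeout(0): n0:cand/b6/[-]
after 7 — deliver 0→1: n1:foll/b6/[-]
after 8 — deliver 1→0: n0:lead/b6/[-]
after 9 — deliver 1→2: ·
after 10 — deliver 2→0: ·
after 11 — timeout(0): n0:cand/b9/[-]
after 12 — deliver 2→0: ·
after 13 — deliver 1→0: ·
after 14 — propose(1,'w'): ·
after 15 — deliver 1→0: ·
after 16 — deliver 0→1: n1:foll/b9/[-]
after 17 — deliver 2→1: ·
after 18 — propose(1,'z'): ·
after 19 — deliver 1→2: ·
after 20 — deliver 0→1: ·

-1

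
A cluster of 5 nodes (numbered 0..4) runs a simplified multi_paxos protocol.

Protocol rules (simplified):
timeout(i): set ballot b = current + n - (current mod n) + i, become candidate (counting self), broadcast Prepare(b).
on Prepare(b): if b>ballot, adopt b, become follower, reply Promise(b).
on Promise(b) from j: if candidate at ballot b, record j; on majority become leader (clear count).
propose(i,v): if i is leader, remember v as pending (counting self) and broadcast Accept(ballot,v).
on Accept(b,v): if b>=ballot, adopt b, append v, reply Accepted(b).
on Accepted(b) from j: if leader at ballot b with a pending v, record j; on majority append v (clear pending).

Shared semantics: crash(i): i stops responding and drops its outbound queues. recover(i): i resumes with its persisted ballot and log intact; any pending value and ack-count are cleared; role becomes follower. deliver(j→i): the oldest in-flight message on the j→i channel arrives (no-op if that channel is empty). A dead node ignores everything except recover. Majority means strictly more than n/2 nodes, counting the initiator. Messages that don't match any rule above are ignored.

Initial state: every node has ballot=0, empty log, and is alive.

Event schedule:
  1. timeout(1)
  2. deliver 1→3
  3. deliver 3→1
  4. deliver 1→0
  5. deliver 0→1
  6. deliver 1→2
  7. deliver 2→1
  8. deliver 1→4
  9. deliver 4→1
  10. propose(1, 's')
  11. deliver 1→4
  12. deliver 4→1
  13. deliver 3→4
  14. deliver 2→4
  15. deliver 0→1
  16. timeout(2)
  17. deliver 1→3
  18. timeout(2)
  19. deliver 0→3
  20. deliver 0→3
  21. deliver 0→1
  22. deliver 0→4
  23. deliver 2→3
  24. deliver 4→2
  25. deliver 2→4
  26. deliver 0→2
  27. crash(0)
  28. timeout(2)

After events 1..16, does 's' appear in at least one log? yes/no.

step 1 timeout(1): 1={cand,b=6,log=-}
step 2 deliver 1→3: 3={foll,b=6,log=-}
step 3 deliver 3→1: —
step 4 deliver 1→0: 0={foll,b=6,log=-}
step 5 deliver 0→1: 1={lead,b=6,log=-}
step 6 deliver 1→2: 2={foll,b=6,log=-}
step 7 deliver 2→1: —
step 8 deliver 1→4: 4={foll,b=6,log=-}
step 9 deliver 4→1: —
step 10 propose(1,'s'): —
step 11 deliver 1→4: 4={foll,b=6,log=s}
step 12 deliver 4→1: —
step 13 deliver 3→4: —
step 14 deliver 2→4: —
step 15 deliver 0→1: —
step 16 timeout(2): 2={cand,b=12,log=-}

yes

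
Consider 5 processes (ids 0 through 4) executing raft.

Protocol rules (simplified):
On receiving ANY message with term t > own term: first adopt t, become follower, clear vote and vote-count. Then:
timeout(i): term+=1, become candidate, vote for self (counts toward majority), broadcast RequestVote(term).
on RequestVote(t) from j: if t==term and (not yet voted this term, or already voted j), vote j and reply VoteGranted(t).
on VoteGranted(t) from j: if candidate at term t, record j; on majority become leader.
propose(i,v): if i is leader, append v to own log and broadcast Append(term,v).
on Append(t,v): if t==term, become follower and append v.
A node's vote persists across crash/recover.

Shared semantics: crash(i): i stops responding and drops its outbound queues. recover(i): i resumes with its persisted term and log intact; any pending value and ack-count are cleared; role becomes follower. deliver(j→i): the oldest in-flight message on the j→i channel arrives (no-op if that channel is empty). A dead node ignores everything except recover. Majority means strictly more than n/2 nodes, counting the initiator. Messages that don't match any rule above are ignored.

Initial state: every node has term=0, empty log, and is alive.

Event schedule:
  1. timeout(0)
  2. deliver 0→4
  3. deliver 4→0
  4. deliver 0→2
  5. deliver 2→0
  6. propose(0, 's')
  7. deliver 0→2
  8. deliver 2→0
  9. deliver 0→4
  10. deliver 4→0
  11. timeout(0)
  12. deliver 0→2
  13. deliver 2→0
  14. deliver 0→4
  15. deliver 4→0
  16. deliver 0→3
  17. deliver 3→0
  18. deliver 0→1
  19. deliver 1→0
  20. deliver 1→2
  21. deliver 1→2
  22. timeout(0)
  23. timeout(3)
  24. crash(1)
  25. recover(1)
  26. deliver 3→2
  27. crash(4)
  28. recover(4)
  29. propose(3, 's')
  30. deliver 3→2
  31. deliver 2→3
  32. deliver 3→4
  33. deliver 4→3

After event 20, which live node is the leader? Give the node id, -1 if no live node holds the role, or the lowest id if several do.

0

[1] timeout(0) → N0(cand t1 [-])
[2] deliver 0→4 → N4(foll t1 [-])
[3] deliver 4→0 → ∅
[4] deliver 0→2 → N2(foll t1 [-])
[5] deliver 2→0 → N0(lead t1 [-])
[6] propose(0,'s') → N0(lead t1 [s])
[7] deliver 0→2 → N2(foll t1 [s])
[8] deliver 2→0 → ∅
[9] deliver 0→4 → N4(foll t1 [s])
[10] deliver 4→0 → ∅
[11] timeout(0) → N0(cand t2 [s])
[12] deliver 0→2 → N2(foll t2 [s])
[13] deliver 2→0 → ∅
[14] deliver 0→4 → N4(foll t2 [s])
[15] deliver 4→0 → N0(lead t2 [s])
[16] deliver 0→3 → N3(foll t1 [-])
[17] deliver 3→0 → ∅
[18] deliver 0→1 → N1(foll t1 [-])
[19] deliver 1→0 → ∅
[20] deliver 1→2 → ∅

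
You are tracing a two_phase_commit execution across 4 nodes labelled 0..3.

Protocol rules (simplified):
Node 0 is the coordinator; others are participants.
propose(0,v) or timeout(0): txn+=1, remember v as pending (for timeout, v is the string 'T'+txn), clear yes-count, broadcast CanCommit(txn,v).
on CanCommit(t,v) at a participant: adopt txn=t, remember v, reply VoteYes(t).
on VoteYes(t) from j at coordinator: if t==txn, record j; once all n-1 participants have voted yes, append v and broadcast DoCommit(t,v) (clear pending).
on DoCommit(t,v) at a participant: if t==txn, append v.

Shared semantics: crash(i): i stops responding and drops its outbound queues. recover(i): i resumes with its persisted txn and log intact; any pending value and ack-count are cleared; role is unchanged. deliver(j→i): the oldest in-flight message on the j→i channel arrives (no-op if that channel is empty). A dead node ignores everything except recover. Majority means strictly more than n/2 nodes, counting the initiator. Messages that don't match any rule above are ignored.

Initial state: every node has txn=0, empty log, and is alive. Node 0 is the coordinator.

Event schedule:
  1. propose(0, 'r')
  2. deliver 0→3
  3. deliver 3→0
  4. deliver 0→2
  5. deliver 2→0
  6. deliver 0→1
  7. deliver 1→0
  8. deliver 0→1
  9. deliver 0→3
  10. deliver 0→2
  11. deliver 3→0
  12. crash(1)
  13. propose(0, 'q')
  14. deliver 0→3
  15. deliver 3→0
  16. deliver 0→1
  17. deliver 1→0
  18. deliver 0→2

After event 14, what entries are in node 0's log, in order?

1. propose(0,'r'):  <0:coor t1 ->
2. deliver 0→3:  <3:part t1 ->
3. deliver 3→0:  nop
4. deliver 0→2:  <2:part t1 ->
5. deliver 2→0:  nop
6. deliver 0→1:  <1:part t1 ->
7. deliver 1→0:  <0:coor t1 r>
8. deliver 0→1:  <1:part t1 r>
9. deliver 0→3:  <3:part t1 r>
10. deliver 0→2:  <2:part t1 r>
11. deliver 3→0:  nop
12. crash(1):  <1:✗part t1 r>
13. propose(0,'q'):  <0:coor t2 r>
14. deliver 0→3:  <3:part t2 r>

r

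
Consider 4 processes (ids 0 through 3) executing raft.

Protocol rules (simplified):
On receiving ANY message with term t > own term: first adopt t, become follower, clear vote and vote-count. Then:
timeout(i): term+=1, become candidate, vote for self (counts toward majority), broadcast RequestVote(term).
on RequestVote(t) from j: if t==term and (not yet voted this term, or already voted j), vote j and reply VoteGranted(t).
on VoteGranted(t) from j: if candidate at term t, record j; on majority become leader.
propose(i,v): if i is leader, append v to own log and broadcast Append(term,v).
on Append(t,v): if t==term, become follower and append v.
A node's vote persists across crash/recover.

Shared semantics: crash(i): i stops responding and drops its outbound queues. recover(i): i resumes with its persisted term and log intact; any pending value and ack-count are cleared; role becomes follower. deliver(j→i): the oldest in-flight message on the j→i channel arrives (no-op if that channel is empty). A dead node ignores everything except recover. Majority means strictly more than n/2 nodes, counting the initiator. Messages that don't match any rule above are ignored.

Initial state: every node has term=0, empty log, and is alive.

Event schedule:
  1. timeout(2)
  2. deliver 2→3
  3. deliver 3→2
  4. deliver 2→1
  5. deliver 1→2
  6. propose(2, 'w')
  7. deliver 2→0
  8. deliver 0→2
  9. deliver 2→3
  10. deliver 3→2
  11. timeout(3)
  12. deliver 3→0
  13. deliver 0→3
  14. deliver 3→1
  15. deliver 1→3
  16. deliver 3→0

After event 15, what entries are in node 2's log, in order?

w

e1 timeout(2): 2[cand,t=1,-]
e2 deliver 2→3: 3[foll,t=1,-]
e3 deliver 3→2: ·
e4 deliver 2→1: 1[foll,t=1,-]
e5 deliver 1→2: 2[lead,t=1,-]
e6 propose(2,'w'): 2[lead,t=1,w]
e7 deliver 2→0: 0[foll,t=1,-]
e8 deliver 0→2: ·
e9 deliver 2→3: 3[foll,t=1,w]
e10 deliver 3→2: ·
e11 timeout(3): 3[cand,t=2,w]
e12 deliver 3→0: 0[foll,t=2,-]
e13 deliver 0→3: ·
e14 deliver 3→1: 1[foll,t=2,-]
e15 deliver 1→3: 3[lead,t=2,w]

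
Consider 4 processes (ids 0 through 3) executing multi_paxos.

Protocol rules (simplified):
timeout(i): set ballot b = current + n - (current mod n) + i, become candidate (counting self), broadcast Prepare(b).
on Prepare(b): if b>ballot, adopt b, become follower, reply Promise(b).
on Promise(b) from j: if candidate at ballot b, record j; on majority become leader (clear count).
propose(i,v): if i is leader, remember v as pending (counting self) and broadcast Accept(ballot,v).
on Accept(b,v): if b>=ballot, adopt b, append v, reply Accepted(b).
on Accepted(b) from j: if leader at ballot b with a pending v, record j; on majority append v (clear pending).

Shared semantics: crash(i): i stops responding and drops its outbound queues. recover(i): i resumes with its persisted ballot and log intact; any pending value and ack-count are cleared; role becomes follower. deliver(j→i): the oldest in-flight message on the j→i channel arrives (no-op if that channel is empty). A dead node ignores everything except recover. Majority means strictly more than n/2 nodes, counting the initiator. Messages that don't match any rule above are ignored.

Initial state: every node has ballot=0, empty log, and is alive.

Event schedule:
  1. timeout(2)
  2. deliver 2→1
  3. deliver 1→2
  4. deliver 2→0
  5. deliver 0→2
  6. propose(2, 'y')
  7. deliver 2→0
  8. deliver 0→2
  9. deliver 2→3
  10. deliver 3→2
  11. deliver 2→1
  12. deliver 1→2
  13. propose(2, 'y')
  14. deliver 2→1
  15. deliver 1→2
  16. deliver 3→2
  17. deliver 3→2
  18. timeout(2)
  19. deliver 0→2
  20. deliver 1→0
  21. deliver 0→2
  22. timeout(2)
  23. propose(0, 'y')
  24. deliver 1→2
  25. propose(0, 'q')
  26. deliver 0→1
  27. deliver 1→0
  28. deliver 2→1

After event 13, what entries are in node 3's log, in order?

[1] timeout(2) → N2(cand b6 [-])
[2] deliver 2→1 → N1(foll b6 [-])
[3] deliver 1→2 → ∅
[4] deliver 2→0 → N0(foll b6 [-])
[5] deliver 0→2 → N2(lead b6 [-])
[6] propose(2,'y') → ∅
[7] deliver 2→0 → N0(foll b6 [y])
[8] deliver 0→2 → ∅
[9] deliver 2→3 → N3(foll b6 [-])
[10] deliver 3→2 → ∅
[11] deliver 2→1 → N1(foll b6 [y])
[12] deliver 1→2 → N2(lead b6 [y])
[13] propose(2,'y') → ∅

empty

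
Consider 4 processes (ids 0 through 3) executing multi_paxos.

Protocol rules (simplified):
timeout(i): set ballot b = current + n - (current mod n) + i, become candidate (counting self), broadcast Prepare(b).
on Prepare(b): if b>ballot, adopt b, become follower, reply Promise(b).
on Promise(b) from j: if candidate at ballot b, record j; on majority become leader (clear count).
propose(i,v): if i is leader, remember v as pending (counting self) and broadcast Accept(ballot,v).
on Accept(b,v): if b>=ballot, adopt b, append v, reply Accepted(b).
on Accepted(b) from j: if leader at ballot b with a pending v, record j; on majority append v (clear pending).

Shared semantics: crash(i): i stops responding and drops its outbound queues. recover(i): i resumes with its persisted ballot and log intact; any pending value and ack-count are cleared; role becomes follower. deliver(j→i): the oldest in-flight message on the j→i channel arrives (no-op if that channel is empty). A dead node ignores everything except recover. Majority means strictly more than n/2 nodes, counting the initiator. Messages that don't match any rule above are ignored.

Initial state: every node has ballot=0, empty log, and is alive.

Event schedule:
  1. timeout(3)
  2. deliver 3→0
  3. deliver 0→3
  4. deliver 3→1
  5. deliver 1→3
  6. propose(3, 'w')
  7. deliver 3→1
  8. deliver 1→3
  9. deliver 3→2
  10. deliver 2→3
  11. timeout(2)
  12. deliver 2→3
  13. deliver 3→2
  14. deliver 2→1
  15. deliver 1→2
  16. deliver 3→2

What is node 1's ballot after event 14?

10

after 1 — timeout(3): n3:cand/b7/[-]
after 2 — deliver 3→0: n0:foll/b7/[-]
after 3 — deliver 0→3: ·
after 4 — deliver 3→1: n1:foll/b7/[-]
after 5 — deliver 1→3: n3:lead/b7/[-]
after 6 — propose(3,'w'): ·
after 7 — deliver 3→1: n1:foll/b7/[w]
after 8 — deliver 1→3: ·
after 9 — deliver 3→2: n2:foll/b7/[-]
after 10 — deliver 2→3: ·
after 11 — timeout(2): n2:cand/b10/[-]
after 12 — deliver 2→3: n3:foll/b10/[-]
after 13 — deliver 3→2: ·
after 14 — deliver 2→1: n1:foll/b10/[w]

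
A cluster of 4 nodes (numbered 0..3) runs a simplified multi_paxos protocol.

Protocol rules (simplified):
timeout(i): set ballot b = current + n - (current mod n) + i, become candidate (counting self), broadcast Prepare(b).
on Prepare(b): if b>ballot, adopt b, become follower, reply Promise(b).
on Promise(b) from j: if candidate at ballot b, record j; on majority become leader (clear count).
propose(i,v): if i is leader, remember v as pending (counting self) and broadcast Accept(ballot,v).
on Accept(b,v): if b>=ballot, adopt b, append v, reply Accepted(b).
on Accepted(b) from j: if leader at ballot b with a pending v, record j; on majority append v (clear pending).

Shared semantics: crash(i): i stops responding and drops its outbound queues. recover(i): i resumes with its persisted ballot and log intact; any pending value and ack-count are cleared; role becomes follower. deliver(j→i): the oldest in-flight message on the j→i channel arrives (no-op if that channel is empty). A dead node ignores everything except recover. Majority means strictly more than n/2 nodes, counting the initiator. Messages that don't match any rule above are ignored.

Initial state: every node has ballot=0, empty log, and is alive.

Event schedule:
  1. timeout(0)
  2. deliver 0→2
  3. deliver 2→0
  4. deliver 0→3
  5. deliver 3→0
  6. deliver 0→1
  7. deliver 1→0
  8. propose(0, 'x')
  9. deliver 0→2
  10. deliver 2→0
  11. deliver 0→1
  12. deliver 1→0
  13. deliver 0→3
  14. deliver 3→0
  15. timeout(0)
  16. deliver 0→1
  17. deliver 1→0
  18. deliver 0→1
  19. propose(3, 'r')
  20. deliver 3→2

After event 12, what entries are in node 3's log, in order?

empty

1. timeout(0):  <0:cand b4 ->
2. deliver 0→2:  <2:foll b4 ->
3. deliver 2→0:  nop
4. deliver 0→3:  <3:foll b4 ->
5. deliver 3→0:  <0:lead b4 ->
6. deliver 0→1:  <1:foll b4 ->
7. deliver 1→0:  nop
8. propose(0,'x'):  nop
9. deliver 0→2:  <2:foll b4 x>
10. deliver 2→0:  nop
11. deliver 0→1:  <1:foll b4 x>
12. deliver 1→0:  <0:lead b4 x>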